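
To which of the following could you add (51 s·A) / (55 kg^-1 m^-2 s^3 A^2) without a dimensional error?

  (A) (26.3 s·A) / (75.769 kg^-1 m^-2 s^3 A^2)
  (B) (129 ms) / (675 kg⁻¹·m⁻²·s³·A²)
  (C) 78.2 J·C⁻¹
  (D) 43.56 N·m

(A)

Reference: [s·A] / [kg⁻¹·m⁻²·s³·A²] = kg·m²·s⁻²·A⁻¹.
Each option:
  (A) [s·A] / [kg⁻¹·m⁻²·s³·A²] = kg·m²·s⁻²·A⁻¹  ← same
  (B) [s] / [kg⁻¹·m⁻²·s³·A²] = kg·m²·s⁻²·A⁻²
  (C) J·C⁻¹ = N·m·(s·A)⁻¹ = kg·m²·s⁻³·A⁻¹
  (D) N·m = kg·m·s⁻²·m = kg·m²·s⁻²
Only (A) matches kg·m²·s⁻²·A⁻¹.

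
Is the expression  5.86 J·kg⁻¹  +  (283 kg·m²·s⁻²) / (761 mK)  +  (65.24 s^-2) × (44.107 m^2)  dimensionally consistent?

No

Dimensions:
  5.86 J·kg⁻¹:  J·kg⁻¹ = N·m·kg⁻¹ = m²·s⁻²
  (283 kg·m²·s⁻²) / (761 mK):  [kg·m²·s⁻²] / [K] = kg·m²·s⁻²·K⁻¹
  (65.24 s^-2) × (44.107 m^2):  [s⁻²] · [m²] = m²·s⁻²
The terms do not share a single dimension (kg·m²·s⁻²·K⁻¹ vs m²·s⁻²).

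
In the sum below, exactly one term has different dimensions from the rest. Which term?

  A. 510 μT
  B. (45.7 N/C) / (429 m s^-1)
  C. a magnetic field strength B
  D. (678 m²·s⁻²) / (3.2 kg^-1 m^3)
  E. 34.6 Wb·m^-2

Expand each in SI base units:
  A. T = Wb·m⁻² = kg·s⁻²·A⁻¹
  B. [kg·m·s⁻³·A⁻¹] / [m·s⁻¹] = kg·s⁻²·A⁻¹
  C. [magnetic field strength B] = kg·s⁻²·A⁻¹
  D. [m²·s⁻²] / [kg⁻¹·m³] = kg·m⁻¹·s⁻²
  E. Wb·m⁻² = V·s·m⁻² = kg·s⁻²·A⁻¹
All reduce to kg·s⁻²·A⁻¹ except D., which is kg·m⁻¹·s⁻².

D.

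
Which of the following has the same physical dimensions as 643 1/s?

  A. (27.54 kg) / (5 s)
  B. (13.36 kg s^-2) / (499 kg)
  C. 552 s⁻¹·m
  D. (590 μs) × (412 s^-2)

D.

Reference: s⁻¹.
Each option:
  A. [kg] / [s] = kg·s⁻¹
  B. [kg·s⁻²] / [kg] = s⁻²
  C. m·s⁻¹
  D. [s] · [s⁻²] = s⁻¹  ← same
Only D. matches s⁻¹.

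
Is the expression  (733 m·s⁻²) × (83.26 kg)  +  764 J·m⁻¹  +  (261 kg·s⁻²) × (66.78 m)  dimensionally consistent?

Yes

Reduce each to base SI dimensions:
  (733 m·s⁻²) × (83.26 kg):  [m·s⁻²] · [kg] = kg·m·s⁻²
  764 J·m⁻¹:  J·m⁻¹ = N·m·m⁻¹ = kg·m·s⁻²
  (261 kg·s⁻²) × (66.78 m):  [kg·s⁻²] · [m] = kg·m·s⁻²
Every term reduces to kg·m·s⁻².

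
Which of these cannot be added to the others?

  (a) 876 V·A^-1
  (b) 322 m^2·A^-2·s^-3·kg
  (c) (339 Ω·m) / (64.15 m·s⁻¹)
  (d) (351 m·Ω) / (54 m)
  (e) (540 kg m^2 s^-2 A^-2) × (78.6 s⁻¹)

(c)

Work out the base dimensions of each:
  (a) V·A⁻¹ = J·C⁻¹·A⁻¹ = kg·m²·s⁻³·A⁻²
  (b) kg·m²·s⁻³·A⁻²
  (c) [kg·m³·s⁻³·A⁻²] / [m·s⁻¹] = kg·m²·s⁻²·A⁻²
  (d) [kg·m³·s⁻³·A⁻²] / [m] = kg·m²·s⁻³·A⁻²
  (e) [kg·m²·s⁻²·A⁻²] · [s⁻¹] = kg·m²·s⁻³·A⁻²
All reduce to kg·m²·s⁻³·A⁻² except (c), which is kg·m²·s⁻²·A⁻².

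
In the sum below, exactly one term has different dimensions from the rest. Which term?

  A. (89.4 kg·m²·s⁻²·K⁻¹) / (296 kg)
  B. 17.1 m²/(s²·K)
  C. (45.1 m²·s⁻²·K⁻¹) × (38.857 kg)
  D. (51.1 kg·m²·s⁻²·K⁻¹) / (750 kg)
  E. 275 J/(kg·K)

C.

Work out the base dimensions of each:
  A. [kg·m²·s⁻²·K⁻¹] / [kg] = m²·s⁻²·K⁻¹
  B. m²·s⁻²·K⁻¹
  C. [m²·s⁻²·K⁻¹] · [kg] = kg·m²·s⁻²·K⁻¹
  D. [kg·m²·s⁻²·K⁻¹] / [kg] = m²·s⁻²·K⁻¹
  E. J·kg⁻¹·K⁻¹ = N·m·kg⁻¹·K⁻¹ = m²·s⁻²·K⁻¹
All reduce to m²·s⁻²·K⁻¹ except C., which is kg·m²·s⁻²·K⁻¹.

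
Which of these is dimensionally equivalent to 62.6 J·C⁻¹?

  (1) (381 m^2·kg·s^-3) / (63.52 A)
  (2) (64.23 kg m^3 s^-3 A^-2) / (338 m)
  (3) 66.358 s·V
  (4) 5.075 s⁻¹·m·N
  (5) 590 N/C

Reference: J·C⁻¹ = N·m·(s·A)⁻¹ = kg·m²·s⁻³·A⁻¹.
Each option:
  (1) [kg·m²·s⁻³] / [A] = kg·m²·s⁻³·A⁻¹  ← same
  (2) [kg·m³·s⁻³·A⁻²] / [m] = kg·m²·s⁻³·A⁻²
  (3) V·s = J·C⁻¹·s = kg·m²·s⁻²·A⁻¹
  (4) N·m·s⁻¹ = kg·m·s⁻²·m·s⁻¹ = kg·m²·s⁻³
  (5) N·C⁻¹ = kg·m·s⁻²·(s·A)⁻¹ = kg·m·s⁻³·A⁻¹
Only (1) matches kg·m²·s⁻³·A⁻¹.

(1)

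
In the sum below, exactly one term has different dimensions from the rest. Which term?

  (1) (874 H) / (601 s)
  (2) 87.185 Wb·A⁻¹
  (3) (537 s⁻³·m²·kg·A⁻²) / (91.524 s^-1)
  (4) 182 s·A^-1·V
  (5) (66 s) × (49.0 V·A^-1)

(1)

Reduce each to base SI dimensions:
  (1) [kg·m²·s⁻²·A⁻²] / [s] = kg·m²·s⁻³·A⁻²
  (2) Wb·A⁻¹ = V·s·A⁻¹ = kg·m²·s⁻²·A⁻²
  (3) [kg·m²·s⁻³·A⁻²] / [s⁻¹] = kg·m²·s⁻²·A⁻²
  (4) V·s·A⁻¹ = J·C⁻¹·s·A⁻¹ = kg·m²·s⁻²·A⁻²
  (5) [s] · [kg·m²·s⁻³·A⁻²] = kg·m²·s⁻²·A⁻²
All reduce to kg·m²·s⁻²·A⁻² except (1), which is kg·m²·s⁻³·A⁻².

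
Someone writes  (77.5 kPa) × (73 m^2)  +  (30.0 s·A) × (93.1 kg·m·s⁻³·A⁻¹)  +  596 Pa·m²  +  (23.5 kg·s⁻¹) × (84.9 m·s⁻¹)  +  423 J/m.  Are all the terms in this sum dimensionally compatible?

Yes

In SI base units:
  (77.5 kPa) × (73 m^2):  [kg·m⁻¹·s⁻²] · [m²] = kg·m·s⁻²
  (30.0 s·A) × (93.1 kg·m·s⁻³·A⁻¹):  [s·A] · [kg·m·s⁻³·A⁻¹] = kg·m·s⁻²
  596 Pa·m²:  Pa·m² = N·m⁻²·m² = kg·m·s⁻²
  (23.5 kg·s⁻¹) × (84.9 m·s⁻¹):  [kg·s⁻¹] · [m·s⁻¹] = kg·m·s⁻²
  423 J/m:  J·m⁻¹ = N·m·m⁻¹ = kg·m·s⁻²
Every term reduces to kg·m·s⁻².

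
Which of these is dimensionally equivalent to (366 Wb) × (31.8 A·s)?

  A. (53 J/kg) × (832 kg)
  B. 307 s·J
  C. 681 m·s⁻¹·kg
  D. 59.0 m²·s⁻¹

B.

Reference: [kg·m²·s⁻²·A⁻¹] · [s·A] = kg·m²·s⁻¹.
Each option:
  A. [m²·s⁻²] · [kg] = kg·m²·s⁻²
  B. J·s = N·m·s = kg·m²·s⁻¹  ← same
  C. kg·m·s⁻¹
  D. m²·s⁻¹
Only B. matches kg·m²·s⁻¹.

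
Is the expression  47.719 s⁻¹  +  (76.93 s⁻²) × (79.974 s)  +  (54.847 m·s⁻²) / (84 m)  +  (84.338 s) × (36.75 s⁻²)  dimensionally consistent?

No

Reduce each to base SI dimensions:
  47.719 s⁻¹:  s⁻¹
  (76.93 s⁻²) × (79.974 s):  [s⁻²] · [s] = s⁻¹
  (54.847 m·s⁻²) / (84 m):  [m·s⁻²] / [m] = s⁻²
  (84.338 s) × (36.75 s⁻²):  [s] · [s⁻²] = s⁻¹
The terms do not share a single dimension (s⁻² vs s⁻¹).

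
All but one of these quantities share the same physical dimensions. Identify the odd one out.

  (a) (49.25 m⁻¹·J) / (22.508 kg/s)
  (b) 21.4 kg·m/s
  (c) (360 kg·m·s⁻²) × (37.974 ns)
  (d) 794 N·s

(a)

Reduce each to base SI dimensions:
  (a) [kg·m·s⁻²] / [kg·s⁻¹] = m·s⁻¹
  (b) kg·m·s⁻¹
  (c) [kg·m·s⁻²] · [s] = kg·m·s⁻¹
  (d) N·s = kg·m·s⁻²·s = kg·m·s⁻¹
All reduce to kg·m·s⁻¹ except (a), which is m·s⁻¹.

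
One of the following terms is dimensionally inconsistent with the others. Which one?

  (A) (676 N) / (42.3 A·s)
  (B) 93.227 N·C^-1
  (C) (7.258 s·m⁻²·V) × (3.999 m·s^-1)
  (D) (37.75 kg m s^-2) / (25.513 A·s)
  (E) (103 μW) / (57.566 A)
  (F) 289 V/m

Expand each in SI base units:
  (A) [kg·m·s⁻²] / [s·A] = kg·m·s⁻³·A⁻¹
  (B) N·C⁻¹ = kg·m·s⁻²·(s·A)⁻¹ = kg·m·s⁻³·A⁻¹
  (C) [kg·s⁻²·A⁻¹] · [m·s⁻¹] = kg·m·s⁻³·A⁻¹
  (D) [kg·m·s⁻²] / [s·A] = kg·m·s⁻³·A⁻¹
  (E) [kg·m²·s⁻³] / [A] = kg·m²·s⁻³·A⁻¹
  (F) V·m⁻¹ = J·C⁻¹·m⁻¹ = kg·m·s⁻³·A⁻¹
All reduce to kg·m·s⁻³·A⁻¹ except (E), which is kg·m²·s⁻³·A⁻¹.

(E)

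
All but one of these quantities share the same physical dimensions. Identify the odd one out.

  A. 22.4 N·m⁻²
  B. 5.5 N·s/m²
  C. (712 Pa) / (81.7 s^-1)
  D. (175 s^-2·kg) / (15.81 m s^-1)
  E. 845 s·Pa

A.

Work out the base dimensions of each:
  A. N·m⁻² = kg·m·s⁻²·m⁻² = kg·m⁻¹·s⁻²
  B. N·s·m⁻² = kg·m·s⁻²·s·m⁻² = kg·m⁻¹·s⁻¹
  C. [kg·m⁻¹·s⁻²] / [s⁻¹] = kg·m⁻¹·s⁻¹
  D. [kg·s⁻²] / [m·s⁻¹] = kg·m⁻¹·s⁻¹
  E. Pa·s = N·m⁻²·s = kg·m⁻¹·s⁻¹
All reduce to kg·m⁻¹·s⁻¹ except A., which is kg·m⁻¹·s⁻².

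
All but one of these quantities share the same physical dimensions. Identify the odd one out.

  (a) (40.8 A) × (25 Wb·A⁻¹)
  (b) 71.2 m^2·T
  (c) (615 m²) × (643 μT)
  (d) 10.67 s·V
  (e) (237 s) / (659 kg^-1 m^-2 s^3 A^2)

In SI base units:
  (a) [A] · [kg·m²·s⁻²·A⁻²] = kg·m²·s⁻²·A⁻¹
  (b) T·m² = Wb·m⁻²·m² = kg·m²·s⁻²·A⁻¹
  (c) [m²] · [kg·s⁻²·A⁻¹] = kg·m²·s⁻²·A⁻¹
  (d) V·s = J·C⁻¹·s = kg·m²·s⁻²·A⁻¹
  (e) [s] / [kg⁻¹·m⁻²·s³·A²] = kg·m²·s⁻²·A⁻²
All reduce to kg·m²·s⁻²·A⁻¹ except (e), which is kg·m²·s⁻²·A⁻².

(e)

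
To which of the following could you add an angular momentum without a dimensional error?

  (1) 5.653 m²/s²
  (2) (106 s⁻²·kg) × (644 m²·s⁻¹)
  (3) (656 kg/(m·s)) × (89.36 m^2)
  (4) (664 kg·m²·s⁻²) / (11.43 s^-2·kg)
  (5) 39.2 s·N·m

Reference: [angular momentum] = kg·m²·s⁻¹.
Each option:
  (1) m²·s⁻²
  (2) [kg·s⁻²] · [m²·s⁻¹] = kg·m²·s⁻³
  (3) [kg·m⁻¹·s⁻¹] · [m²] = kg·m·s⁻¹
  (4) [kg·m²·s⁻²] / [kg·s⁻²] = m²
  (5) N·m·s = kg·m·s⁻²·m·s = kg·m²·s⁻¹  ← same
Only (5) matches kg·m²·s⁻¹.

(5)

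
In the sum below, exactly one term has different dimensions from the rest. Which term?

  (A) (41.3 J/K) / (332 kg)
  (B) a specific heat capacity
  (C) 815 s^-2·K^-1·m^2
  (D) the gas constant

Reduce each to base SI dimensions:
  (A) [kg·m²·s⁻²·K⁻¹] / [kg] = m²·s⁻²·K⁻¹
  (B) [specific heat capacity] = m²·s⁻²·K⁻¹
  (C) m²·s⁻²·K⁻¹
  (D) [gas constant] = kg·m²·s⁻²·K⁻¹·mol⁻¹
All reduce to m²·s⁻²·K⁻¹ except (D), which is kg·m²·s⁻²·K⁻¹·mol⁻¹.

(D)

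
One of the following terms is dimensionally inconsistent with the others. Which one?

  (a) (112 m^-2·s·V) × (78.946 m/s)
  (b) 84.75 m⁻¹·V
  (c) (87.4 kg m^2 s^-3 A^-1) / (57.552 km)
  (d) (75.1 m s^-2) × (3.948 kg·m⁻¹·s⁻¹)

Reduce each to base SI dimensions:
  (a) [kg·s⁻²·A⁻¹] · [m·s⁻¹] = kg·m·s⁻³·A⁻¹
  (b) V·m⁻¹ = J·C⁻¹·m⁻¹ = kg·m·s⁻³·A⁻¹
  (c) [kg·m²·s⁻³·A⁻¹] / [m] = kg·m·s⁻³·A⁻¹
  (d) [m·s⁻²] · [kg·m⁻¹·s⁻¹] = kg·s⁻³
All reduce to kg·m·s⁻³·A⁻¹ except (d), which is kg·s⁻³.

(d)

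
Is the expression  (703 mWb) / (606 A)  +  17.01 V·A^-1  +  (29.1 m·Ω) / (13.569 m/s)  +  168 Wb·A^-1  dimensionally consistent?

Expand each in SI base units:
  (703 mWb) / (606 A):  [kg·m²·s⁻²·A⁻¹] / [A] = kg·m²·s⁻²·A⁻²
  17.01 V·A^-1:  V·A⁻¹ = J·C⁻¹·A⁻¹ = kg·m²·s⁻³·A⁻²
  (29.1 m·Ω) / (13.569 m/s):  [kg·m³·s⁻³·A⁻²] / [m·s⁻¹] = kg·m²·s⁻²·A⁻²
  168 Wb·A^-1:  Wb·A⁻¹ = V·s·A⁻¹ = kg·m²·s⁻²·A⁻²
The terms do not share a single dimension (kg·m²·s⁻²·A⁻² vs kg·m²·s⁻³·A⁻²).

No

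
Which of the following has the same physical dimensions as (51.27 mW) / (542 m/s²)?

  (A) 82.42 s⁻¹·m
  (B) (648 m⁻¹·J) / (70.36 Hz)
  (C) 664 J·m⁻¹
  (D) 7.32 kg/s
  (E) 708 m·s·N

(B)

Reference: [kg·m²·s⁻³] / [m·s⁻²] = kg·m·s⁻¹.
Each option:
  (A) m·s⁻¹
  (B) [kg·m·s⁻²] / [s⁻¹] = kg·m·s⁻¹  ← same
  (C) J·m⁻¹ = N·m·m⁻¹ = kg·m·s⁻²
  (D) kg·s⁻¹
  (E) N·m·s = kg·m·s⁻²·m·s = kg·m²·s⁻¹
Only (B) matches kg·m·s⁻¹.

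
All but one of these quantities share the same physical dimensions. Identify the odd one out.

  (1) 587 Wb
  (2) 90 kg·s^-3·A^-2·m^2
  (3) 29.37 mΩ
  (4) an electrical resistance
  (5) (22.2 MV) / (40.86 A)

Dimensions:
  (1) Wb = V·s = kg·m²·s⁻²·A⁻¹
  (2) kg·m²·s⁻³·A⁻²
  (3) Ω = V·A⁻¹ = kg·m²·s⁻³·A⁻²
  (4) [electrical resistance] = kg·m²·s⁻³·A⁻²
  (5) [kg·m²·s⁻³·A⁻¹] / [A] = kg·m²·s⁻³·A⁻²
All reduce to kg·m²·s⁻³·A⁻² except (1), which is kg·m²·s⁻²·A⁻¹.

(1)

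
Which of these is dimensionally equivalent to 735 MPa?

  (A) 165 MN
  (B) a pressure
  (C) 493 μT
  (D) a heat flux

Reference: Pa = N·m⁻² = kg·m⁻¹·s⁻².
Each option:
  (A) N = kg·m·s⁻²
  (B) [pressure] = kg·m⁻¹·s⁻²  ← same
  (C) T = Wb·m⁻² = kg·s⁻²·A⁻¹
  (D) [heat flux] = kg·s⁻³
Only (B) matches kg·m⁻¹·s⁻².

(B)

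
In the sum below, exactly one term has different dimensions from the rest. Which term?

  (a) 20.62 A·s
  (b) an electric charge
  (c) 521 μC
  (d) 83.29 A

(d)

Expand each in SI base units:
  (a) A·s = s·A
  (b) [electric charge] = s·A
  (c) C = s·A
  (d) A
All reduce to s·A except (d), which is A.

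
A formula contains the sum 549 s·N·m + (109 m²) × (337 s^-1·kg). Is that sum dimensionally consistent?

Yes

Work out the base dimensions of each:
  549 s·N·m:  N·m·s = kg·m·s⁻²·m·s = kg·m²·s⁻¹
  (109 m²) × (337 s^-1·kg):  [m²] · [kg·s⁻¹] = kg·m²·s⁻¹
Both are kg·m²·s⁻¹, so they have the same dimensions and can be added.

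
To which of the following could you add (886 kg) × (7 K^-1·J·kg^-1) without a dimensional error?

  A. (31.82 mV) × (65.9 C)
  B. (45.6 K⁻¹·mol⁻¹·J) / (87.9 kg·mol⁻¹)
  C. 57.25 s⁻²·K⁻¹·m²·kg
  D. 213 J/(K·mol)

Reference: [kg] · [m²·s⁻²·K⁻¹] = kg·m²·s⁻²·K⁻¹.
Each option:
  A. [kg·m²·s⁻³·A⁻¹] · [s·A] = kg·m²·s⁻²
  B. [kg·m²·s⁻²·K⁻¹·mol⁻¹] / [kg·mol⁻¹] = m²·s⁻²·K⁻¹
  C. kg·m²·s⁻²·K⁻¹  ← same
  D. J·mol⁻¹·K⁻¹ = N·m·mol⁻¹·K⁻¹ = kg·m²·s⁻²·K⁻¹·mol⁻¹
Only C. matches kg·m²·s⁻²·K⁻¹.

C.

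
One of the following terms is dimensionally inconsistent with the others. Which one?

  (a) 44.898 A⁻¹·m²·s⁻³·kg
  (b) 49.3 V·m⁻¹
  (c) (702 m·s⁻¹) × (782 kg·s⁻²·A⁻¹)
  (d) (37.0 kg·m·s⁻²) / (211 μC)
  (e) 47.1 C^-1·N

In SI base units:
  (a) kg·m²·s⁻³·A⁻¹
  (b) V·m⁻¹ = J·C⁻¹·m⁻¹ = kg·m·s⁻³·A⁻¹
  (c) [m·s⁻¹] · [kg·s⁻²·A⁻¹] = kg·m·s⁻³·A⁻¹
  (d) [kg·m·s⁻²] / [s·A] = kg·m·s⁻³·A⁻¹
  (e) N·C⁻¹ = kg·m·s⁻²·(s·A)⁻¹ = kg·m·s⁻³·A⁻¹
All reduce to kg·m·s⁻³·A⁻¹ except (a), which is kg·m²·s⁻³·A⁻¹.

(a)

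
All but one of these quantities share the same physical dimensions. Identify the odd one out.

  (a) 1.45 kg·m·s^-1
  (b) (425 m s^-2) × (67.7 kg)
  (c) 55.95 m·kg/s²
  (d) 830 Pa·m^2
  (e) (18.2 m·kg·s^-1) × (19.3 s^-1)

(a)

Expand each in SI base units:
  (a) kg·m·s⁻¹
  (b) [m·s⁻²] · [kg] = kg·m·s⁻²
  (c) kg·m·s⁻²
  (d) Pa·m² = N·m⁻²·m² = kg·m·s⁻²
  (e) [kg·m·s⁻¹] · [s⁻¹] = kg·m·s⁻²
All reduce to kg·m·s⁻² except (a), which is kg·m·s⁻¹.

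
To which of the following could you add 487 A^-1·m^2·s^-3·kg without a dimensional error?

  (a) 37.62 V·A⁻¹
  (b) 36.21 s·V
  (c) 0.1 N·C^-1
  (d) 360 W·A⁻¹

Reference: kg·m²·s⁻³·A⁻¹.
Each option:
  (a) V·A⁻¹ = J·C⁻¹·A⁻¹ = kg·m²·s⁻³·A⁻²
  (b) V·s = J·C⁻¹·s = kg·m²·s⁻²·A⁻¹
  (c) N·C⁻¹ = kg·m·s⁻²·(s·A)⁻¹ = kg·m·s⁻³·A⁻¹
  (d) W·A⁻¹ = J·s⁻¹·A⁻¹ = kg·m²·s⁻³·A⁻¹  ← same
Only (d) matches kg·m²·s⁻³·A⁻¹.

(d)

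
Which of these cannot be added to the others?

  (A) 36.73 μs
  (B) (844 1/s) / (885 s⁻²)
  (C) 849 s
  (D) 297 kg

Dimensions:
  (A) s
  (B) [s⁻¹] / [s⁻²] = s
  (C) s
  (D) kg
All reduce to s except (D), which is kg.

(D)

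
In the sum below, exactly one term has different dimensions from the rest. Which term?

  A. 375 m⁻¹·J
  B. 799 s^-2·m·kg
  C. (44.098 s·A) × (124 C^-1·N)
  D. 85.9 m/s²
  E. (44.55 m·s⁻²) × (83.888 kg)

Work out the base dimensions of each:
  A. J·m⁻¹ = N·m·m⁻¹ = kg·m·s⁻²
  B. kg·m·s⁻²
  C. [s·A] · [kg·m·s⁻³·A⁻¹] = kg·m·s⁻²
  D. m·s⁻²
  E. [m·s⁻²] · [kg] = kg·m·s⁻²
All reduce to kg·m·s⁻² except D., which is m·s⁻².

D.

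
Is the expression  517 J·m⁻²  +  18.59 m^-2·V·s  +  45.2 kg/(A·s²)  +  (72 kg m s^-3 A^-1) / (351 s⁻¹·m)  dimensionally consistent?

Expand each in SI base units:
  517 J·m⁻²:  J·m⁻² = N·m·m⁻² = kg·s⁻²
  18.59 m^-2·V·s:  V·s·m⁻² = J·C⁻¹·s·m⁻² = kg·s⁻²·A⁻¹
  45.2 kg/(A·s²):  kg·s⁻²·A⁻¹
  (72 kg m s^-3 A^-1) / (351 s⁻¹·m):  [kg·m·s⁻³·A⁻¹] / [m·s⁻¹] = kg·s⁻²·A⁻¹
The terms do not share a single dimension (kg·s⁻² vs kg·s⁻²·A⁻¹).

No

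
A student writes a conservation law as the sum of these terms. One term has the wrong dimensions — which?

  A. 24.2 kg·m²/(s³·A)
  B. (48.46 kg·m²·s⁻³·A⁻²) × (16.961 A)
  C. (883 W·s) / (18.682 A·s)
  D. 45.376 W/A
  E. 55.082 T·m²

Expand each in SI base units:
  A. kg·m²·s⁻³·A⁻¹
  B. [kg·m²·s⁻³·A⁻²] · [A] = kg·m²·s⁻³·A⁻¹
  C. [kg·m²·s⁻²] / [s·A] = kg·m²·s⁻³·A⁻¹
  D. W·A⁻¹ = J·s⁻¹·A⁻¹ = kg·m²·s⁻³·A⁻¹
  E. T·m² = Wb·m⁻²·m² = kg·m²·s⁻²·A⁻¹
All reduce to kg·m²·s⁻³·A⁻¹ except E., which is kg·m²·s⁻²·A⁻¹.

E.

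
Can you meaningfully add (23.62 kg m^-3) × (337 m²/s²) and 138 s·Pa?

Dimensions:
  (23.62 kg m^-3) × (337 m²/s²):  [kg·m⁻³] · [m²·s⁻²] = kg·m⁻¹·s⁻²
  138 s·Pa:  Pa·s = N·m⁻²·s = kg·m⁻¹·s⁻¹
kg·m⁻¹·s⁻² ≠ kg·m⁻¹·s⁻¹, so they cannot be added.

No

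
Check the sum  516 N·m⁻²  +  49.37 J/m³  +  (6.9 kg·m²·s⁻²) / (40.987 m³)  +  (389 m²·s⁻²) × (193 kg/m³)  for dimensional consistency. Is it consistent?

Reduce each to base SI dimensions:
  516 N·m⁻²:  N·m⁻² = kg·m·s⁻²·m⁻² = kg·m⁻¹·s⁻²
  49.37 J/m³:  J·m⁻³ = N·m·m⁻³ = kg·m⁻¹·s⁻²
  (6.9 kg·m²·s⁻²) / (40.987 m³):  [kg·m²·s⁻²] / [m³] = kg·m⁻¹·s⁻²
  (389 m²·s⁻²) × (193 kg/m³):  [m²·s⁻²] · [kg·m⁻³] = kg·m⁻¹·s⁻²
Every term reduces to kg·m⁻¹·s⁻².

Yes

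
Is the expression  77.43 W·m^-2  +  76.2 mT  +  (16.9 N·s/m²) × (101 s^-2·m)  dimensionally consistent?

No

Reduce each to base SI dimensions:
  77.43 W·m^-2:  W·m⁻² = J·s⁻¹·m⁻² = kg·s⁻³
  76.2 mT:  T = Wb·m⁻² = kg·s⁻²·A⁻¹
  (16.9 N·s/m²) × (101 s^-2·m):  [kg·m⁻¹·s⁻¹] · [m·s⁻²] = kg·s⁻³
The terms do not share a single dimension (kg·s⁻²·A⁻¹ vs kg·s⁻³).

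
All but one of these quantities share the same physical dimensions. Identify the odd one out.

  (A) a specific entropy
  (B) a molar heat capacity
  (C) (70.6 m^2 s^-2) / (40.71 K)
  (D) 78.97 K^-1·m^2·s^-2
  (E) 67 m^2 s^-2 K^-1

(B)

Expand each in SI base units:
  (A) [specific entropy] = m²·s⁻²·K⁻¹
  (B) [molar heat capacity] = kg·m²·s⁻²·K⁻¹·mol⁻¹
  (C) [m²·s⁻²] / [K] = m²·s⁻²·K⁻¹
  (D) m²·s⁻²·K⁻¹
  (E) m²·s⁻²·K⁻¹
All reduce to m²·s⁻²·K⁻¹ except (B), which is kg·m²·s⁻²·K⁻¹·mol⁻¹.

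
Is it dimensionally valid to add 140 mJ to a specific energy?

Work out the base dimensions of each:
  140 mJ:  J = N·m = kg·m²·s⁻²
  a specific energy:  [specific energy] = m²·s⁻²
kg·m²·s⁻² ≠ m²·s⁻², so they cannot be added.

No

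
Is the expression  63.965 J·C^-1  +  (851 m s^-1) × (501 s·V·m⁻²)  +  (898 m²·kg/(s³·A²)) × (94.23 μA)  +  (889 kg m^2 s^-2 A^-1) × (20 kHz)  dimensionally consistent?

No

Dimensions:
  63.965 J·C^-1:  J·C⁻¹ = N·m·(s·A)⁻¹ = kg·m²·s⁻³·A⁻¹
  (851 m s^-1) × (501 s·V·m⁻²):  [m·s⁻¹] · [kg·s⁻²·A⁻¹] = kg·m·s⁻³·A⁻¹
  (898 m²·kg/(s³·A²)) × (94.23 μA):  [kg·m²·s⁻³·A⁻²] · [A] = kg·m²·s⁻³·A⁻¹
  (889 kg m^2 s^-2 A^-1) × (20 kHz):  [kg·m²·s⁻²·A⁻¹] · [s⁻¹] = kg·m²·s⁻³·A⁻¹
The terms do not share a single dimension (kg·m²·s⁻³·A⁻¹ vs kg·m·s⁻³·A⁻¹).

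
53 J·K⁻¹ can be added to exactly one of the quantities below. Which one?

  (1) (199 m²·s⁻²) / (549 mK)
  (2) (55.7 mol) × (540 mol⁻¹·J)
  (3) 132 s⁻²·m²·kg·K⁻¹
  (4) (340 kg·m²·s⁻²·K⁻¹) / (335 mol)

Reference: J·K⁻¹ = N·m·K⁻¹ = kg·m²·s⁻²·K⁻¹.
Each option:
  (1) [m²·s⁻²] / [K] = m²·s⁻²·K⁻¹
  (2) [mol] · [kg·m²·s⁻²·mol⁻¹] = kg·m²·s⁻²
  (3) kg·m²·s⁻²·K⁻¹  ← same
  (4) [kg·m²·s⁻²·K⁻¹] / [mol] = kg·m²·s⁻²·K⁻¹·mol⁻¹
Only (3) matches kg·m²·s⁻²·K⁻¹.

(3)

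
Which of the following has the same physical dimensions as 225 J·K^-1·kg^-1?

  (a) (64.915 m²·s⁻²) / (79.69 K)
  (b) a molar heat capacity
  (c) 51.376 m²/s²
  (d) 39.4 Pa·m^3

Reference: J·kg⁻¹·K⁻¹ = N·m·kg⁻¹·K⁻¹ = m²·s⁻²·K⁻¹.
Each option:
  (a) [m²·s⁻²] / [K] = m²·s⁻²·K⁻¹  ← same
  (b) [molar heat capacity] = kg·m²·s⁻²·K⁻¹·mol⁻¹
  (c) m²·s⁻²
  (d) Pa·m³ = N·m⁻²·m³ = kg·m²·s⁻²
Only (a) matches m²·s⁻²·K⁻¹.

(a)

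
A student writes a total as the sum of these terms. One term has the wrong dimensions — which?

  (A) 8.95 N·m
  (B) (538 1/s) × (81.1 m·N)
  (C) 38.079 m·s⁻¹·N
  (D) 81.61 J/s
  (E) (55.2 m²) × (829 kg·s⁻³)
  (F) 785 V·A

(A)

Reduce each to base SI dimensions:
  (A) N·m = kg·m·s⁻²·m = kg·m²·s⁻²
  (B) [s⁻¹] · [kg·m²·s⁻²] = kg·m²·s⁻³
  (C) N·m·s⁻¹ = kg·m·s⁻²·m·s⁻¹ = kg·m²·s⁻³
  (D) J·s⁻¹ = N·m·s⁻¹ = kg·m²·s⁻³
  (E) [m²] · [kg·s⁻³] = kg·m²·s⁻³
  (F) V·A = J·C⁻¹·A = kg·m²·s⁻³
All reduce to kg·m²·s⁻³ except (A), which is kg·m²·s⁻².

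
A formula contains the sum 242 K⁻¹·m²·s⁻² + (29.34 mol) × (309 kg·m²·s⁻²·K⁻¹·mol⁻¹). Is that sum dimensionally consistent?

In SI base units:
  242 K⁻¹·m²·s⁻²:  m²·s⁻²·K⁻¹
  (29.34 mol) × (309 kg·m²·s⁻²·K⁻¹·mol⁻¹):  [mol] · [kg·m²·s⁻²·K⁻¹·mol⁻¹] = kg·m²·s⁻²·K⁻¹
m²·s⁻²·K⁻¹ ≠ kg·m²·s⁻²·K⁻¹, so they cannot be added.

No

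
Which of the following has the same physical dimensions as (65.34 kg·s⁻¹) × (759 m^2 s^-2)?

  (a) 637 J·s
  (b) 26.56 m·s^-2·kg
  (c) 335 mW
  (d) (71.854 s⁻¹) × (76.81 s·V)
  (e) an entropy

Reference: [kg·s⁻¹] · [m²·s⁻²] = kg·m²·s⁻³.
Each option:
  (a) J·s = N·m·s = kg·m²·s⁻¹
  (b) kg·m·s⁻²
  (c) W = J·s⁻¹ = kg·m²·s⁻³  ← same
  (d) [s⁻¹] · [kg·m²·s⁻²·A⁻¹] = kg·m²·s⁻³·A⁻¹
  (e) [entropy] = kg·m²·s⁻²·K⁻¹
Only (c) matches kg·m²·s⁻³.

(c)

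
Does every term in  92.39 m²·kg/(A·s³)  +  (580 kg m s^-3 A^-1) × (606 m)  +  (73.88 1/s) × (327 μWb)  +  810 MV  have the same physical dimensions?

Yes

Dimensions:
  92.39 m²·kg/(A·s³):  kg·m²·s⁻³·A⁻¹
  (580 kg m s^-3 A^-1) × (606 m):  [kg·m·s⁻³·A⁻¹] · [m] = kg·m²·s⁻³·A⁻¹
  (73.88 1/s) × (327 μWb):  [s⁻¹] · [kg·m²·s⁻²·A⁻¹] = kg·m²·s⁻³·A⁻¹
  810 MV:  V = J·C⁻¹ = kg·m²·s⁻³·A⁻¹
Every term reduces to kg·m²·s⁻³·A⁻¹.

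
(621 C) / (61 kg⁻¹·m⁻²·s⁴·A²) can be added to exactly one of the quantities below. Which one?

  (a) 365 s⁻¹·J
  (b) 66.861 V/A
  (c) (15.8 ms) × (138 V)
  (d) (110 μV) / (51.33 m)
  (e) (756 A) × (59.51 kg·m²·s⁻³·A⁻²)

(e)

Reference: [s·A] / [kg⁻¹·m⁻²·s⁴·A²] = kg·m²·s⁻³·A⁻¹.
Each option:
  (a) J·s⁻¹ = N·m·s⁻¹ = kg·m²·s⁻³
  (b) V·A⁻¹ = J·C⁻¹·A⁻¹ = kg·m²·s⁻³·A⁻²
  (c) [s] · [kg·m²·s⁻³·A⁻¹] = kg·m²·s⁻²·A⁻¹
  (d) [kg·m²·s⁻³·A⁻¹] / [m] = kg·m·s⁻³·A⁻¹
  (e) [A] · [kg·m²·s⁻³·A⁻²] = kg·m²·s⁻³·A⁻¹  ← same
Only (e) matches kg·m²·s⁻³·A⁻¹.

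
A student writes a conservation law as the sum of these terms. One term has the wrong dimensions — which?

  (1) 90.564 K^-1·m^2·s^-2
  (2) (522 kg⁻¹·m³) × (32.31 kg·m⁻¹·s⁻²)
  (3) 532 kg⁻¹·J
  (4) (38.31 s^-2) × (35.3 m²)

(1)

Dimensions:
  (1) m²·s⁻²·K⁻¹
  (2) [kg⁻¹·m³] · [kg·m⁻¹·s⁻²] = m²·s⁻²
  (3) J·kg⁻¹ = N·m·kg⁻¹ = m²·s⁻²
  (4) [s⁻²] · [m²] = m²·s⁻²
All reduce to m²·s⁻² except (1), which is m²·s⁻²·K⁻¹.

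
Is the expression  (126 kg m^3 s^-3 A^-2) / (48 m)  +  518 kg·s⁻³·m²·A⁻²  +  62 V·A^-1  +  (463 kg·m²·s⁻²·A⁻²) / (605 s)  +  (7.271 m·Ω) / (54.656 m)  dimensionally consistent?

Dimensions:
  (126 kg m^3 s^-3 A^-2) / (48 m):  [kg·m³·s⁻³·A⁻²] / [m] = kg·m²·s⁻³·A⁻²
  518 kg·s⁻³·m²·A⁻²:  kg·m²·s⁻³·A⁻²
  62 V·A^-1:  V·A⁻¹ = J·C⁻¹·A⁻¹ = kg·m²·s⁻³·A⁻²
  (463 kg·m²·s⁻²·A⁻²) / (605 s):  [kg·m²·s⁻²·A⁻²] / [s] = kg·m²·s⁻³·A⁻²
  (7.271 m·Ω) / (54.656 m):  [kg·m³·s⁻³·A⁻²] / [m] = kg·m²·s⁻³·A⁻²
Every term reduces to kg·m²·s⁻³·A⁻².

Yes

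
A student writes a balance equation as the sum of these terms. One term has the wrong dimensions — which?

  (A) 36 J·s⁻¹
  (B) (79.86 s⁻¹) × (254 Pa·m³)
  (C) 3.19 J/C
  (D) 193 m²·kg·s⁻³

In SI base units:
  (A) J·s⁻¹ = N·m·s⁻¹ = kg·m²·s⁻³
  (B) [s⁻¹] · [kg·m²·s⁻²] = kg·m²·s⁻³
  (C) J·C⁻¹ = N·m·(s·A)⁻¹ = kg·m²·s⁻³·A⁻¹
  (D) kg·m²·s⁻³
All reduce to kg·m²·s⁻³ except (C), which is kg·m²·s⁻³·A⁻¹.

(C)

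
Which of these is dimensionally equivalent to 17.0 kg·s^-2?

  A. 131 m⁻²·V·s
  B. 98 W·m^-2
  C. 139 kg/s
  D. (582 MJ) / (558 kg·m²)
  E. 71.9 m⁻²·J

E.

Reference: kg·s⁻².
Each option:
  A. V·s·m⁻² = J·C⁻¹·s·m⁻² = kg·s⁻²·A⁻¹
  B. W·m⁻² = J·s⁻¹·m⁻² = kg·s⁻³
  C. kg·s⁻¹
  D. [kg·m²·s⁻²] / [kg·m²] = s⁻²
  E. J·m⁻² = N·m·m⁻² = kg·s⁻²  ← same
Only E. matches kg·s⁻².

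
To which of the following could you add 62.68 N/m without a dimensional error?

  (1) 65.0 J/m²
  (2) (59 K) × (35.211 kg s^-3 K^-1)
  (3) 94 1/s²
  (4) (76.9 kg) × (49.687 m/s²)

(1)

Reference: N·m⁻¹ = kg·m·s⁻²·m⁻¹ = kg·s⁻².
Each option:
  (1) J·m⁻² = N·m·m⁻² = kg·s⁻²  ← same
  (2) [K] · [kg·s⁻³·K⁻¹] = kg·s⁻³
  (3) s⁻²
  (4) [kg] · [m·s⁻²] = kg·m·s⁻²
Only (1) matches kg·s⁻².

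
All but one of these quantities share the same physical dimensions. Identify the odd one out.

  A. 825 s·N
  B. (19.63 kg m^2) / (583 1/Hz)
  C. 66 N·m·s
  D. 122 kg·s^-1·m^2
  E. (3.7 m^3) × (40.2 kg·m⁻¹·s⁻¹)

In SI base units:
  A. N·s = kg·m·s⁻²·s = kg·m·s⁻¹
  B. [kg·m²] / [s] = kg·m²·s⁻¹
  C. N·m·s = kg·m·s⁻²·m·s = kg·m²·s⁻¹
  D. kg·m²·s⁻¹
  E. [m³] · [kg·m⁻¹·s⁻¹] = kg·m²·s⁻¹
All reduce to kg·m²·s⁻¹ except A., which is kg·m·s⁻¹.

A.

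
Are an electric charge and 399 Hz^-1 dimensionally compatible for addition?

No

Expand each in SI base units:
  an electric charge:  [electric charge] = s·A
  399 Hz^-1:  Hz⁻¹ = (s⁻¹)⁻¹ = s
s·A ≠ s, so they cannot be added.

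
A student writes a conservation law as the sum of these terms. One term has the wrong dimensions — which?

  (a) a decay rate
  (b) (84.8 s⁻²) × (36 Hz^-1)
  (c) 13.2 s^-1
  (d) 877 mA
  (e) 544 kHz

Work out the base dimensions of each:
  (a) [decay rate] = s⁻¹
  (b) [s⁻²] · [s] = s⁻¹
  (c) s⁻¹
  (d) A
  (e) Hz = s⁻¹
All reduce to s⁻¹ except (d), which is A.

(d)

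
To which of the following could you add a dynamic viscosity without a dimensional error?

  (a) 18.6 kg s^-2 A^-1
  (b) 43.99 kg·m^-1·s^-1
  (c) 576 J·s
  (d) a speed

(b)

Reference: [dynamic viscosity] = kg·m⁻¹·s⁻¹.
Each option:
  (a) kg·s⁻²·A⁻¹
  (b) kg·m⁻¹·s⁻¹  ← same
  (c) J·s = N·m·s = kg·m²·s⁻¹
  (d) [speed] = m·s⁻¹
Only (b) matches kg·m⁻¹·s⁻¹.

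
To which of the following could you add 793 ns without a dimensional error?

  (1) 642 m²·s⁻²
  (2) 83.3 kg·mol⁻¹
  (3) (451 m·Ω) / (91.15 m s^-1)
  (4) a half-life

Reference: s.
Each option:
  (1) m²·s⁻²
  (2) kg·mol⁻¹
  (3) [kg·m³·s⁻³·A⁻²] / [m·s⁻¹] = kg·m²·s⁻²·A⁻²
  (4) [half-life] = s  ← same
Only (4) matches s.

(4)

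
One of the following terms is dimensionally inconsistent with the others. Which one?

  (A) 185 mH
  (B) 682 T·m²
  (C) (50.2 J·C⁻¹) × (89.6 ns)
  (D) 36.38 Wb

(A)

In SI base units:
  (A) H = V·s·A⁻¹ = kg·m²·s⁻²·A⁻²
  (B) T·m² = Wb·m⁻²·m² = kg·m²·s⁻²·A⁻¹
  (C) [kg·m²·s⁻³·A⁻¹] · [s] = kg·m²·s⁻²·A⁻¹
  (D) Wb = V·s = kg·m²·s⁻²·A⁻¹
All reduce to kg·m²·s⁻²·A⁻¹ except (A), which is kg·m²·s⁻²·A⁻².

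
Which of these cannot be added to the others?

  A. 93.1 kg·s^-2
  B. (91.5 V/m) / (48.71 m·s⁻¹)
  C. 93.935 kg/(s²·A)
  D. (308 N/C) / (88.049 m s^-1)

A.

Dimensions:
  A. kg·s⁻²
  B. [kg·m·s⁻³·A⁻¹] / [m·s⁻¹] = kg·s⁻²·A⁻¹
  C. kg·s⁻²·A⁻¹
  D. [kg·m·s⁻³·A⁻¹] / [m·s⁻¹] = kg·s⁻²·A⁻¹
All reduce to kg·s⁻²·A⁻¹ except A., which is kg·s⁻².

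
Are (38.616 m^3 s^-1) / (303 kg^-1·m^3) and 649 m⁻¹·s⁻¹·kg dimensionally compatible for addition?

Work out the base dimensions of each:
  (38.616 m^3 s^-1) / (303 kg^-1·m^3):  [m³·s⁻¹] / [kg⁻¹·m³] = kg·s⁻¹
  649 m⁻¹·s⁻¹·kg:  kg·m⁻¹·s⁻¹
kg·s⁻¹ ≠ kg·m⁻¹·s⁻¹, so they cannot be added.

No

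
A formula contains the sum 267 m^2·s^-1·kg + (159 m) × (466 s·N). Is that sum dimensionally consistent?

Yes

Reduce each to base SI dimensions:
  267 m^2·s^-1·kg:  kg·m²·s⁻¹
  (159 m) × (466 s·N):  [m] · [kg·m·s⁻¹] = kg·m²·s⁻¹
Both are kg·m²·s⁻¹, so they have the same dimensions and can be added.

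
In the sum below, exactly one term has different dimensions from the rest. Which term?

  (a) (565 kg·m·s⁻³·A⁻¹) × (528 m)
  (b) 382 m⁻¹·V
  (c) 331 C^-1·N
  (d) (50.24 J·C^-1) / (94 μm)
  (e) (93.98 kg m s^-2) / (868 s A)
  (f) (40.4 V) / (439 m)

(a)

In SI base units:
  (a) [kg·m·s⁻³·A⁻¹] · [m] = kg·m²·s⁻³·A⁻¹
  (b) V·m⁻¹ = J·C⁻¹·m⁻¹ = kg·m·s⁻³·A⁻¹
  (c) N·C⁻¹ = kg·m·s⁻²·(s·A)⁻¹ = kg·m·s⁻³·A⁻¹
  (d) [kg·m²·s⁻³·A⁻¹] / [m] = kg·m·s⁻³·A⁻¹
  (e) [kg·m·s⁻²] / [s·A] = kg·m·s⁻³·A⁻¹
  (f) [kg·m²·s⁻³·A⁻¹] / [m] = kg·m·s⁻³·A⁻¹
All reduce to kg·m·s⁻³·A⁻¹ except (a), which is kg·m²·s⁻³·A⁻¹.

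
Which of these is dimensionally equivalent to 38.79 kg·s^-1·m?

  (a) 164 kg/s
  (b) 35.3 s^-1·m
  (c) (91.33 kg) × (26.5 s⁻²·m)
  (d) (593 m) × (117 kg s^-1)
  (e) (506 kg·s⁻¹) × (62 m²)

Reference: kg·m·s⁻¹.
Each option:
  (a) kg·s⁻¹
  (b) m·s⁻¹
  (c) [kg] · [m·s⁻²] = kg·m·s⁻²
  (d) [m] · [kg·s⁻¹] = kg·m·s⁻¹  ← same
  (e) [kg·s⁻¹] · [m²] = kg·m²·s⁻¹
Only (d) matches kg·m·s⁻¹.

(d)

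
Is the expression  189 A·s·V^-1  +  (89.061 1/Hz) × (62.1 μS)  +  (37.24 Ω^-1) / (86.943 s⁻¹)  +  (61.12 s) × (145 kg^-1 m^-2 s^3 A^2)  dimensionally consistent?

Work out the base dimensions of each:
  189 A·s·V^-1:  A·s·V⁻¹ = A·s·(J·C⁻¹)⁻¹ = kg⁻¹·m⁻²·s⁴·A²
  (89.061 1/Hz) × (62.1 μS):  [s] · [kg⁻¹·m⁻²·s³·A²] = kg⁻¹·m⁻²·s⁴·A²
  (37.24 Ω^-1) / (86.943 s⁻¹):  [kg⁻¹·m⁻²·s³·A²] / [s⁻¹] = kg⁻¹·m⁻²·s⁴·A²
  (61.12 s) × (145 kg^-1 m^-2 s^3 A^2):  [s] · [kg⁻¹·m⁻²·s³·A²] = kg⁻¹·m⁻²·s⁴·A²
Every term reduces to kg⁻¹·m⁻²·s⁴·A².

Yes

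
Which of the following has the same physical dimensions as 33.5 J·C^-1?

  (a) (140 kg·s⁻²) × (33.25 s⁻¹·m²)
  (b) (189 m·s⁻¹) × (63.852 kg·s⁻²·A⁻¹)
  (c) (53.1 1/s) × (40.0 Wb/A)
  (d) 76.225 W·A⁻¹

(d)

Reference: J·C⁻¹ = N·m·(s·A)⁻¹ = kg·m²·s⁻³·A⁻¹.
Each option:
  (a) [kg·s⁻²] · [m²·s⁻¹] = kg·m²·s⁻³
  (b) [m·s⁻¹] · [kg·s⁻²·A⁻¹] = kg·m·s⁻³·A⁻¹
  (c) [s⁻¹] · [kg·m²·s⁻²·A⁻²] = kg·m²·s⁻³·A⁻²
  (d) W·A⁻¹ = J·s⁻¹·A⁻¹ = kg·m²·s⁻³·A⁻¹  ← same
Only (d) matches kg·m²·s⁻³·A⁻¹.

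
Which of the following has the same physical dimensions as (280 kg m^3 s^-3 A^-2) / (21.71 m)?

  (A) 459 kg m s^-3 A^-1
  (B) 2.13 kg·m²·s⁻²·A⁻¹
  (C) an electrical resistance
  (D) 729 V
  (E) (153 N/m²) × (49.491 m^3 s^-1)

Reference: [kg·m³·s⁻³·A⁻²] / [m] = kg·m²·s⁻³·A⁻².
Each option:
  (A) kg·m·s⁻³·A⁻¹
  (B) kg·m²·s⁻²·A⁻¹
  (C) [electrical resistance] = kg·m²·s⁻³·A⁻²  ← same
  (D) V = J·C⁻¹ = kg·m²·s⁻³·A⁻¹
  (E) [kg·m⁻¹·s⁻²] · [m³·s⁻¹] = kg·m²·s⁻³
Only (C) matches kg·m²·s⁻³·A⁻².

(C)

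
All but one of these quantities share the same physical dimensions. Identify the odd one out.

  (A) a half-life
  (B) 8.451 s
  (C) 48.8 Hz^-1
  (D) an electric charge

Work out the base dimensions of each:
  (A) [half-life] = s
  (B) s
  (C) Hz⁻¹ = (s⁻¹)⁻¹ = s
  (D) [electric charge] = s·A
All reduce to s except (D), which is s·A.

(D)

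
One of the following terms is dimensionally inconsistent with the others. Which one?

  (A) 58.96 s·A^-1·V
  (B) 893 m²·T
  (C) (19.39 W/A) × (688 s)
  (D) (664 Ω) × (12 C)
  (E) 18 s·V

(A)

Work out the base dimensions of each:
  (A) V·s·A⁻¹ = J·C⁻¹·s·A⁻¹ = kg·m²·s⁻²·A⁻²
  (B) T·m² = Wb·m⁻²·m² = kg·m²·s⁻²·A⁻¹
  (C) [kg·m²·s⁻³·A⁻¹] · [s] = kg·m²·s⁻²·A⁻¹
  (D) [kg·m²·s⁻³·A⁻²] · [s·A] = kg·m²·s⁻²·A⁻¹
  (E) V·s = J·C⁻¹·s = kg·m²·s⁻²·A⁻¹
All reduce to kg·m²·s⁻²·A⁻¹ except (A), which is kg·m²·s⁻²·A⁻².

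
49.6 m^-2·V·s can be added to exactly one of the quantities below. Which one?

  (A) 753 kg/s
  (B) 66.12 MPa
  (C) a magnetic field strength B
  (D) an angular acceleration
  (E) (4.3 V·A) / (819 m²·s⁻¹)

Reference: V·s·m⁻² = J·C⁻¹·s·m⁻² = kg·s⁻²·A⁻¹.
Each option:
  (A) kg·s⁻¹
  (B) Pa = N·m⁻² = kg·m⁻¹·s⁻²
  (C) [magnetic field strength B] = kg·s⁻²·A⁻¹  ← same
  (D) [angular acceleration] = s⁻²
  (E) [kg·m²·s⁻³] / [m²·s⁻¹] = kg·s⁻²
Only (C) matches kg·s⁻²·A⁻¹.

(C)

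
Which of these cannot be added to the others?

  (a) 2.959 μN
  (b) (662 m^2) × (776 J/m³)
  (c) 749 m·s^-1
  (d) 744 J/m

Expand each in SI base units:
  (a) N = kg·m·s⁻²
  (b) [m²] · [kg·m⁻¹·s⁻²] = kg·m·s⁻²
  (c) m·s⁻¹
  (d) J·m⁻¹ = N·m·m⁻¹ = kg·m·s⁻²
All reduce to kg·m·s⁻² except (c), which is m·s⁻¹.

(c)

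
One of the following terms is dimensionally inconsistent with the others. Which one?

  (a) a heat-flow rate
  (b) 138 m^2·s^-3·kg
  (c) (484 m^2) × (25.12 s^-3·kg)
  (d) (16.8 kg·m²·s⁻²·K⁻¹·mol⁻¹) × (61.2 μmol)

Dimensions:
  (a) [heat-flow rate] = kg·m²·s⁻³
  (b) kg·m²·s⁻³
  (c) [m²] · [kg·s⁻³] = kg·m²·s⁻³
  (d) [kg·m²·s⁻²·K⁻¹·mol⁻¹] · [mol] = kg·m²·s⁻²·K⁻¹
All reduce to kg·m²·s⁻³ except (d), which is kg·m²·s⁻²·K⁻¹.

(d)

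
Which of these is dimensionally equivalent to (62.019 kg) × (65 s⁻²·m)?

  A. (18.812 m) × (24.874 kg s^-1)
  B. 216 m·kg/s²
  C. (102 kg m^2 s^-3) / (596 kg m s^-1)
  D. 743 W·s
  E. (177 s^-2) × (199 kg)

B.

Reference: [kg] · [m·s⁻²] = kg·m·s⁻².
Each option:
  A. [m] · [kg·s⁻¹] = kg·m·s⁻¹
  B. kg·m·s⁻²  ← same
  C. [kg·m²·s⁻³] / [kg·m·s⁻¹] = m·s⁻²
  D. W·s = J·s⁻¹·s = kg·m²·s⁻²
  E. [s⁻²] · [kg] = kg·s⁻²
Only B. matches kg·m·s⁻².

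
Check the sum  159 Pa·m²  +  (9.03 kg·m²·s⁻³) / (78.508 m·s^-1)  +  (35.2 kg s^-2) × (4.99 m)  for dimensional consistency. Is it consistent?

Dimensions:
  159 Pa·m²:  Pa·m² = N·m⁻²·m² = kg·m·s⁻²
  (9.03 kg·m²·s⁻³) / (78.508 m·s^-1):  [kg·m²·s⁻³] / [m·s⁻¹] = kg·m·s⁻²
  (35.2 kg s^-2) × (4.99 m):  [kg·s⁻²] · [m] = kg·m·s⁻²
Every term reduces to kg·m·s⁻².

Yes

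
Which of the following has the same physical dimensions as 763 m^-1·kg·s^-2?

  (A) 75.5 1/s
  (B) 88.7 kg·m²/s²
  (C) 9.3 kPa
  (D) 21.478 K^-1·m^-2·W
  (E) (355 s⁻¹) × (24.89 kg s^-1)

Reference: kg·m⁻¹·s⁻².
Each option:
  (A) s⁻¹
  (B) kg·m²·s⁻²
  (C) Pa = N·m⁻² = kg·m⁻¹·s⁻²  ← same
  (D) W·m⁻²·K⁻¹ = J·s⁻¹·m⁻²·K⁻¹ = kg·s⁻³·K⁻¹
  (E) [s⁻¹] · [kg·s⁻¹] = kg·s⁻²
Only (C) matches kg·m⁻¹·s⁻².

(C)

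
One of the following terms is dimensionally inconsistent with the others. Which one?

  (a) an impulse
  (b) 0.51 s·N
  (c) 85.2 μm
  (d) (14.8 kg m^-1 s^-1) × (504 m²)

(c)

Expand each in SI base units:
  (a) [impulse] = kg·m·s⁻¹
  (b) N·s = kg·m·s⁻²·s = kg·m·s⁻¹
  (c) m
  (d) [kg·m⁻¹·s⁻¹] · [m²] = kg·m·s⁻¹
All reduce to kg·m·s⁻¹ except (c), which is m.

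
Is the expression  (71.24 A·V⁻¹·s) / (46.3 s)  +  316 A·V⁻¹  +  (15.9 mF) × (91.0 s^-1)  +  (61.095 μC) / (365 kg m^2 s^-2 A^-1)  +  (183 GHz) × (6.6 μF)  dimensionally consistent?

Yes

In SI base units:
  (71.24 A·V⁻¹·s) / (46.3 s):  [kg⁻¹·m⁻²·s⁴·A²] / [s] = kg⁻¹·m⁻²·s³·A²
  316 A·V⁻¹:  A·V⁻¹ = A·(J·C⁻¹)⁻¹ = kg⁻¹·m⁻²·s³·A²
  (15.9 mF) × (91.0 s^-1):  [kg⁻¹·m⁻²·s⁴·A²] · [s⁻¹] = kg⁻¹·m⁻²·s³·A²
  (61.095 μC) / (365 kg m^2 s^-2 A^-1):  [s·A] / [kg·m²·s⁻²·A⁻¹] = kg⁻¹·m⁻²·s³·A²
  (183 GHz) × (6.6 μF):  [s⁻¹] · [kg⁻¹·m⁻²·s⁴·A²] = kg⁻¹·m⁻²·s³·A²
Every term reduces to kg⁻¹·m⁻²·s³·A².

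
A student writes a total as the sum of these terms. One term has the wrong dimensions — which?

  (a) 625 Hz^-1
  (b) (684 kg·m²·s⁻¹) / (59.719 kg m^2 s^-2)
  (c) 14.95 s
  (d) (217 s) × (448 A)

(d)

Dimensions:
  (a) Hz⁻¹ = (s⁻¹)⁻¹ = s
  (b) [kg·m²·s⁻¹] / [kg·m²·s⁻²] = s
  (c) s
  (d) [s] · [A] = s·A
All reduce to s except (d), which is s·A.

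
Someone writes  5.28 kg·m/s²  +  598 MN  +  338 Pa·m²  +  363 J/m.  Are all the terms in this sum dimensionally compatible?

Yes

Work out the base dimensions of each:
  5.28 kg·m/s²:  kg·m·s⁻²
  598 MN:  N = kg·m·s⁻²
  338 Pa·m²:  Pa·m² = N·m⁻²·m² = kg·m·s⁻²
  363 J/m:  J·m⁻¹ = N·m·m⁻¹ = kg·m·s⁻²
Every term reduces to kg·m·s⁻².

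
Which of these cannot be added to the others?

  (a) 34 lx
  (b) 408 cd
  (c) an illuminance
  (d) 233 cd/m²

(b)

Dimensions:
  (a) lx = lm·m⁻² = m⁻²·cd
  (b) cd
  (c) [illuminance] = m⁻²·cd
  (d) cd·m⁻² = m⁻²·cd
All reduce to m⁻²·cd except (b), which is cd.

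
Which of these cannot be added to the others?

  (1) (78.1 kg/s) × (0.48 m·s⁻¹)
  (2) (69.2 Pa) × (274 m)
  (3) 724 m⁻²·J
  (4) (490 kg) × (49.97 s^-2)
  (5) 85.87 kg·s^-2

Expand each in SI base units:
  (1) [kg·s⁻¹] · [m·s⁻¹] = kg·m·s⁻²
  (2) [kg·m⁻¹·s⁻²] · [m] = kg·s⁻²
  (3) J·m⁻² = N·m·m⁻² = kg·s⁻²
  (4) [kg] · [s⁻²] = kg·s⁻²
  (5) kg·s⁻²
All reduce to kg·s⁻² except (1), which is kg·m·s⁻².

(1)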